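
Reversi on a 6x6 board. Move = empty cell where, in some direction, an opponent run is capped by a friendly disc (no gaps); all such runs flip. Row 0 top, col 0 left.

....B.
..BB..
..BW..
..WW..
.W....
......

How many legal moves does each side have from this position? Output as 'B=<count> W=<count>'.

-- B to move --
(1,4): no bracket -> illegal
(2,1): no bracket -> illegal
(2,4): flips 1 -> legal
(3,0): no bracket -> illegal
(3,1): no bracket -> illegal
(3,4): flips 1 -> legal
(4,0): no bracket -> illegal
(4,2): flips 1 -> legal
(4,3): flips 2 -> legal
(4,4): flips 1 -> legal
(5,0): no bracket -> illegal
(5,1): no bracket -> illegal
(5,2): no bracket -> illegal
B mobility = 5
-- W to move --
(0,1): flips 1 -> legal
(0,2): flips 2 -> legal
(0,3): flips 1 -> legal
(0,5): no bracket -> illegal
(1,1): flips 1 -> legal
(1,4): no bracket -> illegal
(1,5): no bracket -> illegal
(2,1): flips 1 -> legal
(2,4): no bracket -> illegal
(3,1): no bracket -> illegal
W mobility = 5

Answer: B=5 W=5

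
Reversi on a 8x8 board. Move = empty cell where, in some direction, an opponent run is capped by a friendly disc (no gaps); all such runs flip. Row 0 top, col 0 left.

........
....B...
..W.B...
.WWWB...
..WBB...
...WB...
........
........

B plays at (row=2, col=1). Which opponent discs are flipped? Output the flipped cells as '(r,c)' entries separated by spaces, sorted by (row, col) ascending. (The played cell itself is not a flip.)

Answer: (3,2)

Derivation:
Dir NW: first cell '.' (not opp) -> no flip
Dir N: first cell '.' (not opp) -> no flip
Dir NE: first cell '.' (not opp) -> no flip
Dir W: first cell '.' (not opp) -> no flip
Dir E: opp run (2,2), next='.' -> no flip
Dir SW: first cell '.' (not opp) -> no flip
Dir S: opp run (3,1), next='.' -> no flip
Dir SE: opp run (3,2) capped by B -> flip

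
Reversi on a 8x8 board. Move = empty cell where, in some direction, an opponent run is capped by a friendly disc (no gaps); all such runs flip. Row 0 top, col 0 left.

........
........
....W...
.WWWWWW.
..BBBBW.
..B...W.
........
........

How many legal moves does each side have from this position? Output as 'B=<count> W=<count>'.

Answer: B=11 W=7

Derivation:
-- B to move --
(1,3): no bracket -> illegal
(1,4): flips 2 -> legal
(1,5): flips 2 -> legal
(2,0): flips 1 -> legal
(2,1): flips 1 -> legal
(2,2): flips 2 -> legal
(2,3): flips 2 -> legal
(2,5): flips 2 -> legal
(2,6): flips 1 -> legal
(2,7): flips 1 -> legal
(3,0): no bracket -> illegal
(3,7): no bracket -> illegal
(4,0): no bracket -> illegal
(4,1): no bracket -> illegal
(4,7): flips 1 -> legal
(5,5): no bracket -> illegal
(5,7): no bracket -> illegal
(6,5): no bracket -> illegal
(6,6): no bracket -> illegal
(6,7): flips 1 -> legal
B mobility = 11
-- W to move --
(4,1): flips 4 -> legal
(5,1): flips 1 -> legal
(5,3): flips 3 -> legal
(5,4): flips 3 -> legal
(5,5): flips 2 -> legal
(6,1): flips 2 -> legal
(6,2): flips 2 -> legal
(6,3): no bracket -> illegal
W mobility = 7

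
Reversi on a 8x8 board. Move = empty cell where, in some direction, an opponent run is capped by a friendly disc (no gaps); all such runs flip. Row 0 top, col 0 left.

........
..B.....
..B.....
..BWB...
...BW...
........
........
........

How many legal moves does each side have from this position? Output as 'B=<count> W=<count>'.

-- B to move --
(2,3): flips 1 -> legal
(2,4): no bracket -> illegal
(3,5): no bracket -> illegal
(4,2): no bracket -> illegal
(4,5): flips 1 -> legal
(5,3): no bracket -> illegal
(5,4): flips 1 -> legal
(5,5): flips 2 -> legal
B mobility = 4
-- W to move --
(0,1): no bracket -> illegal
(0,2): no bracket -> illegal
(0,3): no bracket -> illegal
(1,1): flips 1 -> legal
(1,3): no bracket -> illegal
(2,1): no bracket -> illegal
(2,3): no bracket -> illegal
(2,4): flips 1 -> legal
(2,5): no bracket -> illegal
(3,1): flips 1 -> legal
(3,5): flips 1 -> legal
(4,1): no bracket -> illegal
(4,2): flips 1 -> legal
(4,5): no bracket -> illegal
(5,2): no bracket -> illegal
(5,3): flips 1 -> legal
(5,4): no bracket -> illegal
W mobility = 6

Answer: B=4 W=6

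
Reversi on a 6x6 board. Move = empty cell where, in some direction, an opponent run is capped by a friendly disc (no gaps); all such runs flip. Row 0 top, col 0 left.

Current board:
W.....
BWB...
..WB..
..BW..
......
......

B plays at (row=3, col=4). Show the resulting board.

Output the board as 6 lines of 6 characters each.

Answer: W.....
BWB...
..WB..
..BBB.
......
......

Derivation:
Place B at (3,4); scan 8 dirs for brackets.
Dir NW: first cell 'B' (not opp) -> no flip
Dir N: first cell '.' (not opp) -> no flip
Dir NE: first cell '.' (not opp) -> no flip
Dir W: opp run (3,3) capped by B -> flip
Dir E: first cell '.' (not opp) -> no flip
Dir SW: first cell '.' (not opp) -> no flip
Dir S: first cell '.' (not opp) -> no flip
Dir SE: first cell '.' (not opp) -> no flip
All flips: (3,3)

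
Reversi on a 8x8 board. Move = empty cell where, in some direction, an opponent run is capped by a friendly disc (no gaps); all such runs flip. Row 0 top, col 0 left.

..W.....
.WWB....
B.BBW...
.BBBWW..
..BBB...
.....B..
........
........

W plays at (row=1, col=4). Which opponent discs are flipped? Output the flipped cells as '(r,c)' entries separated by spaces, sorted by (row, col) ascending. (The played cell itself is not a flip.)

Answer: (1,3)

Derivation:
Dir NW: first cell '.' (not opp) -> no flip
Dir N: first cell '.' (not opp) -> no flip
Dir NE: first cell '.' (not opp) -> no flip
Dir W: opp run (1,3) capped by W -> flip
Dir E: first cell '.' (not opp) -> no flip
Dir SW: opp run (2,3) (3,2), next='.' -> no flip
Dir S: first cell 'W' (not opp) -> no flip
Dir SE: first cell '.' (not opp) -> no flip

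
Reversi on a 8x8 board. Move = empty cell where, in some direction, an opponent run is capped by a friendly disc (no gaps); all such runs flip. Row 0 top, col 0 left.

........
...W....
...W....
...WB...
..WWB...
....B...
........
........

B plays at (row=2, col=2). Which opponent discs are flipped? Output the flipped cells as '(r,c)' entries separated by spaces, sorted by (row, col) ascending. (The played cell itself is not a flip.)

Dir NW: first cell '.' (not opp) -> no flip
Dir N: first cell '.' (not opp) -> no flip
Dir NE: opp run (1,3), next='.' -> no flip
Dir W: first cell '.' (not opp) -> no flip
Dir E: opp run (2,3), next='.' -> no flip
Dir SW: first cell '.' (not opp) -> no flip
Dir S: first cell '.' (not opp) -> no flip
Dir SE: opp run (3,3) capped by B -> flip

Answer: (3,3)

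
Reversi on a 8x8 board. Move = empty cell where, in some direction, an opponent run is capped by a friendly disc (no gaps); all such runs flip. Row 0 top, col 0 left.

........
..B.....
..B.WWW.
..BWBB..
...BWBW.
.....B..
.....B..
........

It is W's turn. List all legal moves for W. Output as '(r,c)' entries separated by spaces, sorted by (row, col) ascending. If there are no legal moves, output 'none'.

(0,1): no bracket -> illegal
(0,2): no bracket -> illegal
(0,3): no bracket -> illegal
(1,1): flips 1 -> legal
(1,3): no bracket -> illegal
(2,1): no bracket -> illegal
(2,3): no bracket -> illegal
(3,1): flips 1 -> legal
(3,6): flips 2 -> legal
(4,1): no bracket -> illegal
(4,2): flips 1 -> legal
(5,2): flips 2 -> legal
(5,3): flips 1 -> legal
(5,4): no bracket -> illegal
(5,6): no bracket -> illegal
(6,4): flips 1 -> legal
(6,6): flips 1 -> legal
(7,4): no bracket -> illegal
(7,5): flips 4 -> legal
(7,6): no bracket -> illegal

Answer: (1,1) (3,1) (3,6) (4,2) (5,2) (5,3) (6,4) (6,6) (7,5)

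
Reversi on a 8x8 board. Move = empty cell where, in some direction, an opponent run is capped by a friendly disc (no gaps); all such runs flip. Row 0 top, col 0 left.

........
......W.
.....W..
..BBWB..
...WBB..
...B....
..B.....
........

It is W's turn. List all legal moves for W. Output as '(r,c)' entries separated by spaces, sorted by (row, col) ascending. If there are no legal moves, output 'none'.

(2,1): flips 1 -> legal
(2,2): no bracket -> illegal
(2,3): flips 1 -> legal
(2,4): no bracket -> illegal
(2,6): no bracket -> illegal
(3,1): flips 2 -> legal
(3,6): flips 1 -> legal
(4,1): no bracket -> illegal
(4,2): no bracket -> illegal
(4,6): flips 2 -> legal
(5,1): no bracket -> illegal
(5,2): no bracket -> illegal
(5,4): flips 1 -> legal
(5,5): flips 2 -> legal
(5,6): flips 1 -> legal
(6,1): no bracket -> illegal
(6,3): flips 1 -> legal
(6,4): no bracket -> illegal
(7,1): no bracket -> illegal
(7,2): no bracket -> illegal
(7,3): no bracket -> illegal

Answer: (2,1) (2,3) (3,1) (3,6) (4,6) (5,4) (5,5) (5,6) (6,3)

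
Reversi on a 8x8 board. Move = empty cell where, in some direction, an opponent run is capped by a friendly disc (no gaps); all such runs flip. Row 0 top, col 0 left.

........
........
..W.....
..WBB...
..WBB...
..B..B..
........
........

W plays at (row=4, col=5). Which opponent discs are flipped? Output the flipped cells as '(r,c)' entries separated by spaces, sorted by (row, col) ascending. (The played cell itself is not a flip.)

Dir NW: opp run (3,4), next='.' -> no flip
Dir N: first cell '.' (not opp) -> no flip
Dir NE: first cell '.' (not opp) -> no flip
Dir W: opp run (4,4) (4,3) capped by W -> flip
Dir E: first cell '.' (not opp) -> no flip
Dir SW: first cell '.' (not opp) -> no flip
Dir S: opp run (5,5), next='.' -> no flip
Dir SE: first cell '.' (not opp) -> no flip

Answer: (4,3) (4,4)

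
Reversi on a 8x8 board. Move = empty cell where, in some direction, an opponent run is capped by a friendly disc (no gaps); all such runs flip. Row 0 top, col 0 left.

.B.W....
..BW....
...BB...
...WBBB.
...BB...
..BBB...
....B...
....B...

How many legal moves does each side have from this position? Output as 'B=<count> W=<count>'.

-- B to move --
(0,2): flips 1 -> legal
(0,4): no bracket -> illegal
(1,4): flips 1 -> legal
(2,2): flips 1 -> legal
(3,2): flips 1 -> legal
(4,2): flips 1 -> legal
B mobility = 5
-- W to move --
(0,0): no bracket -> illegal
(0,2): no bracket -> illegal
(1,0): no bracket -> illegal
(1,1): flips 1 -> legal
(1,4): no bracket -> illegal
(1,5): flips 1 -> legal
(2,1): flips 1 -> legal
(2,2): no bracket -> illegal
(2,5): no bracket -> illegal
(2,6): no bracket -> illegal
(2,7): no bracket -> illegal
(3,2): no bracket -> illegal
(3,7): flips 3 -> legal
(4,1): no bracket -> illegal
(4,2): no bracket -> illegal
(4,5): no bracket -> illegal
(4,6): flips 2 -> legal
(4,7): no bracket -> illegal
(5,1): no bracket -> illegal
(5,5): flips 1 -> legal
(6,1): no bracket -> illegal
(6,2): no bracket -> illegal
(6,3): flips 2 -> legal
(6,5): no bracket -> illegal
(7,3): no bracket -> illegal
(7,5): no bracket -> illegal
W mobility = 7

Answer: B=5 W=7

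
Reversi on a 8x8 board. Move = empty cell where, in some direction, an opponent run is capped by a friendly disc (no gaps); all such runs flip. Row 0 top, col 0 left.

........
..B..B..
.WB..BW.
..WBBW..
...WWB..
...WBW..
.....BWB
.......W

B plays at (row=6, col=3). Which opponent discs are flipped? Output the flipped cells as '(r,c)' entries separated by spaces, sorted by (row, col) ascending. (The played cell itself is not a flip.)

Answer: (4,3) (5,3)

Derivation:
Dir NW: first cell '.' (not opp) -> no flip
Dir N: opp run (5,3) (4,3) capped by B -> flip
Dir NE: first cell 'B' (not opp) -> no flip
Dir W: first cell '.' (not opp) -> no flip
Dir E: first cell '.' (not opp) -> no flip
Dir SW: first cell '.' (not opp) -> no flip
Dir S: first cell '.' (not opp) -> no flip
Dir SE: first cell '.' (not opp) -> no flip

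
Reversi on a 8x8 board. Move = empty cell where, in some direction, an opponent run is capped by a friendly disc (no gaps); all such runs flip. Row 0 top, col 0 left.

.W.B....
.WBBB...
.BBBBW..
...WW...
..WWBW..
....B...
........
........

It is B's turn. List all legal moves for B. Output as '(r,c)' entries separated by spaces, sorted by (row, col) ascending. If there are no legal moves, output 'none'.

(0,0): flips 1 -> legal
(0,2): no bracket -> illegal
(1,0): flips 1 -> legal
(1,5): no bracket -> illegal
(1,6): no bracket -> illegal
(2,0): no bracket -> illegal
(2,6): flips 1 -> legal
(3,1): no bracket -> illegal
(3,2): flips 1 -> legal
(3,5): no bracket -> illegal
(3,6): flips 2 -> legal
(4,1): flips 2 -> legal
(4,6): flips 1 -> legal
(5,1): flips 2 -> legal
(5,2): no bracket -> illegal
(5,3): flips 2 -> legal
(5,5): no bracket -> illegal
(5,6): flips 2 -> legal

Answer: (0,0) (1,0) (2,6) (3,2) (3,6) (4,1) (4,6) (5,1) (5,3) (5,6)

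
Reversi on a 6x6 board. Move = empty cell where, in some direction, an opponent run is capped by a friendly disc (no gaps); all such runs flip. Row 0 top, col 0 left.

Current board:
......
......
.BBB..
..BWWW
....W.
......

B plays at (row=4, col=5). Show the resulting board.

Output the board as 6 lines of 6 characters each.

Answer: ......
......
.BBB..
..BWBW
....WB
......

Derivation:
Place B at (4,5); scan 8 dirs for brackets.
Dir NW: opp run (3,4) capped by B -> flip
Dir N: opp run (3,5), next='.' -> no flip
Dir NE: edge -> no flip
Dir W: opp run (4,4), next='.' -> no flip
Dir E: edge -> no flip
Dir SW: first cell '.' (not opp) -> no flip
Dir S: first cell '.' (not opp) -> no flip
Dir SE: edge -> no flip
All flips: (3,4)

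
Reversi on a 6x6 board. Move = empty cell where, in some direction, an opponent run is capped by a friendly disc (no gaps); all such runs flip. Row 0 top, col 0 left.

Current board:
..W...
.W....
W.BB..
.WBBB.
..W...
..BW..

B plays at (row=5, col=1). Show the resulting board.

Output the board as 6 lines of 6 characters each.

Place B at (5,1); scan 8 dirs for brackets.
Dir NW: first cell '.' (not opp) -> no flip
Dir N: first cell '.' (not opp) -> no flip
Dir NE: opp run (4,2) capped by B -> flip
Dir W: first cell '.' (not opp) -> no flip
Dir E: first cell 'B' (not opp) -> no flip
Dir SW: edge -> no flip
Dir S: edge -> no flip
Dir SE: edge -> no flip
All flips: (4,2)

Answer: ..W...
.W....
W.BB..
.WBBB.
..B...
.BBW..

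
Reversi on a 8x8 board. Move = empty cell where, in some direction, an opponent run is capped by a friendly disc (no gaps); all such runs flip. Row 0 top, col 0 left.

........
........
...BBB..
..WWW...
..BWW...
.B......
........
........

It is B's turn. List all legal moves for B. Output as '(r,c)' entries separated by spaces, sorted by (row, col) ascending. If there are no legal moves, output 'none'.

(2,1): no bracket -> illegal
(2,2): flips 1 -> legal
(3,1): no bracket -> illegal
(3,5): no bracket -> illegal
(4,1): flips 1 -> legal
(4,5): flips 3 -> legal
(5,2): flips 2 -> legal
(5,3): flips 2 -> legal
(5,4): flips 2 -> legal
(5,5): no bracket -> illegal

Answer: (2,2) (4,1) (4,5) (5,2) (5,3) (5,4)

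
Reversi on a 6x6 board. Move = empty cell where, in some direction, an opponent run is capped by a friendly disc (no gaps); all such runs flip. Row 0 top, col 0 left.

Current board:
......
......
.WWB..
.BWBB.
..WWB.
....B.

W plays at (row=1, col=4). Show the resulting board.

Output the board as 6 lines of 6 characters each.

Answer: ......
....W.
.WWW..
.BWBB.
..WWB.
....B.

Derivation:
Place W at (1,4); scan 8 dirs for brackets.
Dir NW: first cell '.' (not opp) -> no flip
Dir N: first cell '.' (not opp) -> no flip
Dir NE: first cell '.' (not opp) -> no flip
Dir W: first cell '.' (not opp) -> no flip
Dir E: first cell '.' (not opp) -> no flip
Dir SW: opp run (2,3) capped by W -> flip
Dir S: first cell '.' (not opp) -> no flip
Dir SE: first cell '.' (not opp) -> no flip
All flips: (2,3)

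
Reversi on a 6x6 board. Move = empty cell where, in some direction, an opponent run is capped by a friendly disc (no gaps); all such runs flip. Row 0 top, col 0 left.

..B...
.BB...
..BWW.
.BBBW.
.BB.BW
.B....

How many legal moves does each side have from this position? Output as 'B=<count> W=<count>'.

-- B to move --
(1,3): flips 1 -> legal
(1,4): flips 3 -> legal
(1,5): flips 1 -> legal
(2,5): flips 2 -> legal
(3,5): flips 1 -> legal
(4,3): no bracket -> illegal
(5,4): no bracket -> illegal
(5,5): no bracket -> illegal
B mobility = 5
-- W to move --
(0,0): no bracket -> illegal
(0,1): flips 1 -> legal
(0,3): no bracket -> illegal
(1,0): no bracket -> illegal
(1,3): no bracket -> illegal
(2,0): no bracket -> illegal
(2,1): flips 1 -> legal
(3,0): flips 3 -> legal
(3,5): no bracket -> illegal
(4,0): no bracket -> illegal
(4,3): flips 2 -> legal
(5,0): flips 2 -> legal
(5,2): no bracket -> illegal
(5,3): no bracket -> illegal
(5,4): flips 1 -> legal
(5,5): no bracket -> illegal
W mobility = 6

Answer: B=5 W=6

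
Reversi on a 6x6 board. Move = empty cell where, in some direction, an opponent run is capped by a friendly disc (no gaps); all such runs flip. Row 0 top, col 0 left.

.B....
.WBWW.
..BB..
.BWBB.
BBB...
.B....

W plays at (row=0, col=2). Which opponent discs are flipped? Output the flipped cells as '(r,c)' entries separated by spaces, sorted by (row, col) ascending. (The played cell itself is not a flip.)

Dir NW: edge -> no flip
Dir N: edge -> no flip
Dir NE: edge -> no flip
Dir W: opp run (0,1), next='.' -> no flip
Dir E: first cell '.' (not opp) -> no flip
Dir SW: first cell 'W' (not opp) -> no flip
Dir S: opp run (1,2) (2,2) capped by W -> flip
Dir SE: first cell 'W' (not opp) -> no flip

Answer: (1,2) (2,2)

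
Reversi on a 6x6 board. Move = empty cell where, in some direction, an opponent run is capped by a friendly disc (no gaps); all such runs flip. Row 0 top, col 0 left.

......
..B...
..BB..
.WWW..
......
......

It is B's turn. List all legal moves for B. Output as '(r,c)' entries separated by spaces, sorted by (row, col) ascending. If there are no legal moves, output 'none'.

(2,0): no bracket -> illegal
(2,1): no bracket -> illegal
(2,4): no bracket -> illegal
(3,0): no bracket -> illegal
(3,4): no bracket -> illegal
(4,0): flips 1 -> legal
(4,1): flips 1 -> legal
(4,2): flips 1 -> legal
(4,3): flips 1 -> legal
(4,4): flips 1 -> legal

Answer: (4,0) (4,1) (4,2) (4,3) (4,4)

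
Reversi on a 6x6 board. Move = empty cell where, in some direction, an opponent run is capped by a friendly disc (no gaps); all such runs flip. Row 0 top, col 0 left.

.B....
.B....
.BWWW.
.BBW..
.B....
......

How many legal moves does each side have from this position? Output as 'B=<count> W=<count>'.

Answer: B=6 W=6

Derivation:
-- B to move --
(1,2): flips 1 -> legal
(1,3): flips 1 -> legal
(1,4): flips 1 -> legal
(1,5): no bracket -> illegal
(2,5): flips 3 -> legal
(3,4): flips 1 -> legal
(3,5): no bracket -> illegal
(4,2): no bracket -> illegal
(4,3): no bracket -> illegal
(4,4): flips 2 -> legal
B mobility = 6
-- W to move --
(0,0): flips 1 -> legal
(0,2): no bracket -> illegal
(1,0): no bracket -> illegal
(1,2): no bracket -> illegal
(2,0): flips 1 -> legal
(3,0): flips 2 -> legal
(4,0): flips 1 -> legal
(4,2): flips 1 -> legal
(4,3): no bracket -> illegal
(5,0): flips 2 -> legal
(5,1): no bracket -> illegal
(5,2): no bracket -> illegal
W mobility = 6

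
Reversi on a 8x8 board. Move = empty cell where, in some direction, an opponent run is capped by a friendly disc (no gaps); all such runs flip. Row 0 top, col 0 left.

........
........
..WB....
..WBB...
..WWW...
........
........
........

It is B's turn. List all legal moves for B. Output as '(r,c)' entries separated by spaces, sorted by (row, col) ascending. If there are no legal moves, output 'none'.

Answer: (1,1) (2,1) (3,1) (4,1) (5,1) (5,2) (5,3) (5,4) (5,5)

Derivation:
(1,1): flips 1 -> legal
(1,2): no bracket -> illegal
(1,3): no bracket -> illegal
(2,1): flips 1 -> legal
(3,1): flips 1 -> legal
(3,5): no bracket -> illegal
(4,1): flips 1 -> legal
(4,5): no bracket -> illegal
(5,1): flips 1 -> legal
(5,2): flips 1 -> legal
(5,3): flips 1 -> legal
(5,4): flips 1 -> legal
(5,5): flips 1 -> legal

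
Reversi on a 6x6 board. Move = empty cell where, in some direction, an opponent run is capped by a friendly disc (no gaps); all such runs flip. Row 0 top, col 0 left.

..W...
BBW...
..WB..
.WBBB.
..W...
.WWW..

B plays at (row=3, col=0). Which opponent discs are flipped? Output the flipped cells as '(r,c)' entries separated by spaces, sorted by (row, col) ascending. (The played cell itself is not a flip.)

Answer: (3,1)

Derivation:
Dir NW: edge -> no flip
Dir N: first cell '.' (not opp) -> no flip
Dir NE: first cell '.' (not opp) -> no flip
Dir W: edge -> no flip
Dir E: opp run (3,1) capped by B -> flip
Dir SW: edge -> no flip
Dir S: first cell '.' (not opp) -> no flip
Dir SE: first cell '.' (not opp) -> no flip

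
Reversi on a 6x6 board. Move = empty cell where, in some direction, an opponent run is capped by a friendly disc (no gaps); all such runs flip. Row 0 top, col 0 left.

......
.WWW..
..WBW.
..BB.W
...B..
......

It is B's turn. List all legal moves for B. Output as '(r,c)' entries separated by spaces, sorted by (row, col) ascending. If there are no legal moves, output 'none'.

(0,0): flips 2 -> legal
(0,1): flips 1 -> legal
(0,2): flips 2 -> legal
(0,3): flips 1 -> legal
(0,4): no bracket -> illegal
(1,0): no bracket -> illegal
(1,4): no bracket -> illegal
(1,5): flips 1 -> legal
(2,0): no bracket -> illegal
(2,1): flips 1 -> legal
(2,5): flips 1 -> legal
(3,1): no bracket -> illegal
(3,4): no bracket -> illegal
(4,4): no bracket -> illegal
(4,5): no bracket -> illegal

Answer: (0,0) (0,1) (0,2) (0,3) (1,5) (2,1) (2,5)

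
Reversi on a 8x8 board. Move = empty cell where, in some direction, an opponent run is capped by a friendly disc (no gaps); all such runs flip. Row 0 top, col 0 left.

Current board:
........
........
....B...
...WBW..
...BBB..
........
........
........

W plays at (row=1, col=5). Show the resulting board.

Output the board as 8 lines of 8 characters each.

Place W at (1,5); scan 8 dirs for brackets.
Dir NW: first cell '.' (not opp) -> no flip
Dir N: first cell '.' (not opp) -> no flip
Dir NE: first cell '.' (not opp) -> no flip
Dir W: first cell '.' (not opp) -> no flip
Dir E: first cell '.' (not opp) -> no flip
Dir SW: opp run (2,4) capped by W -> flip
Dir S: first cell '.' (not opp) -> no flip
Dir SE: first cell '.' (not opp) -> no flip
All flips: (2,4)

Answer: ........
.....W..
....W...
...WBW..
...BBB..
........
........
........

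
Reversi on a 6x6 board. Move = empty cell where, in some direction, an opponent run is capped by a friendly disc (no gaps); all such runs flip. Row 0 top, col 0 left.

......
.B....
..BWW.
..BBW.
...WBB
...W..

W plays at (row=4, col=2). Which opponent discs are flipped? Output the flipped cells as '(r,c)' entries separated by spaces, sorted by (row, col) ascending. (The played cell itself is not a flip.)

Dir NW: first cell '.' (not opp) -> no flip
Dir N: opp run (3,2) (2,2), next='.' -> no flip
Dir NE: opp run (3,3) capped by W -> flip
Dir W: first cell '.' (not opp) -> no flip
Dir E: first cell 'W' (not opp) -> no flip
Dir SW: first cell '.' (not opp) -> no flip
Dir S: first cell '.' (not opp) -> no flip
Dir SE: first cell 'W' (not opp) -> no flip

Answer: (3,3)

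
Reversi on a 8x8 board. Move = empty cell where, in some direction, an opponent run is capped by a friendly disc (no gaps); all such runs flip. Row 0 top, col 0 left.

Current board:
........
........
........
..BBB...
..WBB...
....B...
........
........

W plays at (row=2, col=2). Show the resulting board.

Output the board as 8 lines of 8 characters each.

Place W at (2,2); scan 8 dirs for brackets.
Dir NW: first cell '.' (not opp) -> no flip
Dir N: first cell '.' (not opp) -> no flip
Dir NE: first cell '.' (not opp) -> no flip
Dir W: first cell '.' (not opp) -> no flip
Dir E: first cell '.' (not opp) -> no flip
Dir SW: first cell '.' (not opp) -> no flip
Dir S: opp run (3,2) capped by W -> flip
Dir SE: opp run (3,3) (4,4), next='.' -> no flip
All flips: (3,2)

Answer: ........
........
..W.....
..WBB...
..WBB...
....B...
........
........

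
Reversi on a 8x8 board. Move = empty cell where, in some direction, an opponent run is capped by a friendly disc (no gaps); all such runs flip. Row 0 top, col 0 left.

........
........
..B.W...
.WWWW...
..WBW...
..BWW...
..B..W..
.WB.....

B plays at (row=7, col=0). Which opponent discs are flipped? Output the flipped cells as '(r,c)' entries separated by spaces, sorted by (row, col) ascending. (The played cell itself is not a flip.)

Dir NW: edge -> no flip
Dir N: first cell '.' (not opp) -> no flip
Dir NE: first cell '.' (not opp) -> no flip
Dir W: edge -> no flip
Dir E: opp run (7,1) capped by B -> flip
Dir SW: edge -> no flip
Dir S: edge -> no flip
Dir SE: edge -> no flip

Answer: (7,1)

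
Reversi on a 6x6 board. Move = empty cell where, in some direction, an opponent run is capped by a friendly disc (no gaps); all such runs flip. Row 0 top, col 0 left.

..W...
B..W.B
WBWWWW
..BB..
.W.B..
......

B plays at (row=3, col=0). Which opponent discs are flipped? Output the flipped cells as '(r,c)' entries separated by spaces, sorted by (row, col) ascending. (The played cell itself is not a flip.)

Answer: (2,0)

Derivation:
Dir NW: edge -> no flip
Dir N: opp run (2,0) capped by B -> flip
Dir NE: first cell 'B' (not opp) -> no flip
Dir W: edge -> no flip
Dir E: first cell '.' (not opp) -> no flip
Dir SW: edge -> no flip
Dir S: first cell '.' (not opp) -> no flip
Dir SE: opp run (4,1), next='.' -> no flip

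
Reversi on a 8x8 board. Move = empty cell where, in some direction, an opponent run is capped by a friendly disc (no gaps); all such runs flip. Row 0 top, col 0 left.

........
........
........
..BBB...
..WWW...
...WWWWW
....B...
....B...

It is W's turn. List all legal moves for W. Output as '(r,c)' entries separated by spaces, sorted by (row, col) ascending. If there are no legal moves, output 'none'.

(2,1): flips 1 -> legal
(2,2): flips 2 -> legal
(2,3): flips 1 -> legal
(2,4): flips 2 -> legal
(2,5): flips 1 -> legal
(3,1): no bracket -> illegal
(3,5): no bracket -> illegal
(4,1): no bracket -> illegal
(4,5): no bracket -> illegal
(6,3): no bracket -> illegal
(6,5): no bracket -> illegal
(7,3): flips 1 -> legal
(7,5): flips 1 -> legal

Answer: (2,1) (2,2) (2,3) (2,4) (2,5) (7,3) (7,5)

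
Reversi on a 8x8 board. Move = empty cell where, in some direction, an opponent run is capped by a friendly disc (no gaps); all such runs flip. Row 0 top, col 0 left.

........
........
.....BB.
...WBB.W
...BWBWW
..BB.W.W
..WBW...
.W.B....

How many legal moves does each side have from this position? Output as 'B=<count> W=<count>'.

-- B to move --
(2,2): no bracket -> illegal
(2,3): flips 1 -> legal
(2,4): no bracket -> illegal
(2,7): no bracket -> illegal
(3,2): flips 1 -> legal
(3,6): no bracket -> illegal
(4,2): no bracket -> illegal
(5,1): flips 1 -> legal
(5,4): flips 1 -> legal
(5,6): no bracket -> illegal
(6,0): no bracket -> illegal
(6,1): flips 1 -> legal
(6,5): flips 2 -> legal
(6,6): no bracket -> illegal
(6,7): no bracket -> illegal
(7,0): no bracket -> illegal
(7,2): flips 1 -> legal
(7,4): no bracket -> illegal
(7,5): flips 1 -> legal
B mobility = 8
-- W to move --
(1,4): no bracket -> illegal
(1,5): flips 4 -> legal
(1,6): no bracket -> illegal
(1,7): flips 2 -> legal
(2,3): no bracket -> illegal
(2,4): flips 2 -> legal
(2,7): no bracket -> illegal
(3,2): no bracket -> illegal
(3,6): flips 2 -> legal
(4,1): no bracket -> illegal
(4,2): flips 3 -> legal
(5,1): no bracket -> illegal
(5,4): no bracket -> illegal
(5,6): no bracket -> illegal
(6,1): no bracket -> illegal
(7,2): no bracket -> illegal
(7,4): no bracket -> illegal
W mobility = 5

Answer: B=8 W=5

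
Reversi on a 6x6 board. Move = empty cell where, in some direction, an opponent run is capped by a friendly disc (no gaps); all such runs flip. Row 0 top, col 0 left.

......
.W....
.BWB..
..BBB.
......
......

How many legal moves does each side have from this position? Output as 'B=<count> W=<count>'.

-- B to move --
(0,0): flips 2 -> legal
(0,1): flips 1 -> legal
(0,2): no bracket -> illegal
(1,0): no bracket -> illegal
(1,2): flips 1 -> legal
(1,3): no bracket -> illegal
(2,0): no bracket -> illegal
(3,1): no bracket -> illegal
B mobility = 3
-- W to move --
(1,0): no bracket -> illegal
(1,2): no bracket -> illegal
(1,3): no bracket -> illegal
(1,4): no bracket -> illegal
(2,0): flips 1 -> legal
(2,4): flips 1 -> legal
(2,5): no bracket -> illegal
(3,0): no bracket -> illegal
(3,1): flips 1 -> legal
(3,5): no bracket -> illegal
(4,1): no bracket -> illegal
(4,2): flips 1 -> legal
(4,3): no bracket -> illegal
(4,4): flips 1 -> legal
(4,5): no bracket -> illegal
W mobility = 5

Answer: B=3 W=5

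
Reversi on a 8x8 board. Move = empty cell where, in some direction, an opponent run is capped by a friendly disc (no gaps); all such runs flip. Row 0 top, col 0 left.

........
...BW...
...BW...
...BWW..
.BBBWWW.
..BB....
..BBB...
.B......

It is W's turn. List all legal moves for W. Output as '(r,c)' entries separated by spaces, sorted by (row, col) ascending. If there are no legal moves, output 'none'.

Answer: (0,2) (1,2) (2,2) (3,2) (4,0) (5,1) (6,1)

Derivation:
(0,2): flips 1 -> legal
(0,3): no bracket -> illegal
(0,4): no bracket -> illegal
(1,2): flips 2 -> legal
(2,2): flips 2 -> legal
(3,0): no bracket -> illegal
(3,1): no bracket -> illegal
(3,2): flips 2 -> legal
(4,0): flips 3 -> legal
(5,0): no bracket -> illegal
(5,1): flips 2 -> legal
(5,4): no bracket -> illegal
(5,5): no bracket -> illegal
(6,0): no bracket -> illegal
(6,1): flips 2 -> legal
(6,5): no bracket -> illegal
(7,0): no bracket -> illegal
(7,2): no bracket -> illegal
(7,3): no bracket -> illegal
(7,4): no bracket -> illegal
(7,5): no bracket -> illegal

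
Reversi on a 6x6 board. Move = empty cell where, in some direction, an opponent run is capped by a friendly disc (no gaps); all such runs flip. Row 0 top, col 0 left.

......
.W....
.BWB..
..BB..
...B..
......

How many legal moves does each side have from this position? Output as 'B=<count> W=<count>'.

-- B to move --
(0,0): flips 2 -> legal
(0,1): flips 1 -> legal
(0,2): no bracket -> illegal
(1,0): no bracket -> illegal
(1,2): flips 1 -> legal
(1,3): no bracket -> illegal
(2,0): no bracket -> illegal
(3,1): no bracket -> illegal
B mobility = 3
-- W to move --
(1,0): no bracket -> illegal
(1,2): no bracket -> illegal
(1,3): no bracket -> illegal
(1,4): no bracket -> illegal
(2,0): flips 1 -> legal
(2,4): flips 1 -> legal
(3,0): no bracket -> illegal
(3,1): flips 1 -> legal
(3,4): no bracket -> illegal
(4,1): no bracket -> illegal
(4,2): flips 1 -> legal
(4,4): flips 1 -> legal
(5,2): no bracket -> illegal
(5,3): no bracket -> illegal
(5,4): no bracket -> illegal
W mobility = 5

Answer: B=3 W=5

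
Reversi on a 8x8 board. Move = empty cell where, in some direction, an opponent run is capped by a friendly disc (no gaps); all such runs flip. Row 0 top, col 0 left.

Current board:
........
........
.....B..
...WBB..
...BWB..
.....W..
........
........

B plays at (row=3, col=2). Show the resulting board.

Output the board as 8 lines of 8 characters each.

Place B at (3,2); scan 8 dirs for brackets.
Dir NW: first cell '.' (not opp) -> no flip
Dir N: first cell '.' (not opp) -> no flip
Dir NE: first cell '.' (not opp) -> no flip
Dir W: first cell '.' (not opp) -> no flip
Dir E: opp run (3,3) capped by B -> flip
Dir SW: first cell '.' (not opp) -> no flip
Dir S: first cell '.' (not opp) -> no flip
Dir SE: first cell 'B' (not opp) -> no flip
All flips: (3,3)

Answer: ........
........
.....B..
..BBBB..
...BWB..
.....W..
........
........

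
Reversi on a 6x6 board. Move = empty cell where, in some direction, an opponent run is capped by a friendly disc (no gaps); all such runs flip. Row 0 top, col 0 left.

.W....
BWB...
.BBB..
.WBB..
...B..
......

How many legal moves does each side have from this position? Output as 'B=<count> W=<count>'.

-- B to move --
(0,0): flips 1 -> legal
(0,2): no bracket -> illegal
(2,0): no bracket -> illegal
(3,0): flips 1 -> legal
(4,0): flips 1 -> legal
(4,1): flips 1 -> legal
(4,2): no bracket -> illegal
B mobility = 4
-- W to move --
(0,0): no bracket -> illegal
(0,2): no bracket -> illegal
(0,3): no bracket -> illegal
(1,3): flips 2 -> legal
(1,4): no bracket -> illegal
(2,0): no bracket -> illegal
(2,4): no bracket -> illegal
(3,0): no bracket -> illegal
(3,4): flips 4 -> legal
(4,1): no bracket -> illegal
(4,2): no bracket -> illegal
(4,4): flips 2 -> legal
(5,2): no bracket -> illegal
(5,3): no bracket -> illegal
(5,4): no bracket -> illegal
W mobility = 3

Answer: B=4 W=3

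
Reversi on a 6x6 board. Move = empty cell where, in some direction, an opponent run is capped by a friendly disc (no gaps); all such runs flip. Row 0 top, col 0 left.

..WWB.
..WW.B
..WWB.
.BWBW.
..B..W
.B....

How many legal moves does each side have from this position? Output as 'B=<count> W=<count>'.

-- B to move --
(0,1): flips 2 -> legal
(1,1): flips 1 -> legal
(1,4): no bracket -> illegal
(2,1): flips 2 -> legal
(2,5): no bracket -> illegal
(3,5): flips 1 -> legal
(4,1): no bracket -> illegal
(4,3): no bracket -> illegal
(4,4): flips 1 -> legal
(5,4): no bracket -> illegal
(5,5): no bracket -> illegal
B mobility = 5
-- W to move --
(0,5): flips 1 -> legal
(1,4): flips 1 -> legal
(2,0): no bracket -> illegal
(2,1): no bracket -> illegal
(2,5): flips 1 -> legal
(3,0): flips 1 -> legal
(3,5): flips 1 -> legal
(4,0): flips 1 -> legal
(4,1): no bracket -> illegal
(4,3): flips 1 -> legal
(4,4): flips 1 -> legal
(5,0): no bracket -> illegal
(5,2): flips 1 -> legal
(5,3): no bracket -> illegal
W mobility = 9

Answer: B=5 W=9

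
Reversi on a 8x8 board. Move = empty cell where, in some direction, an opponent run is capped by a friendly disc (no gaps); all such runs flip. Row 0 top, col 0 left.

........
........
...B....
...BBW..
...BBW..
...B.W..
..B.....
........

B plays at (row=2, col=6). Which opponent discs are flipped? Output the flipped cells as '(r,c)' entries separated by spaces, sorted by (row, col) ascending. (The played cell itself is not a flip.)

Dir NW: first cell '.' (not opp) -> no flip
Dir N: first cell '.' (not opp) -> no flip
Dir NE: first cell '.' (not opp) -> no flip
Dir W: first cell '.' (not opp) -> no flip
Dir E: first cell '.' (not opp) -> no flip
Dir SW: opp run (3,5) capped by B -> flip
Dir S: first cell '.' (not opp) -> no flip
Dir SE: first cell '.' (not opp) -> no flip

Answer: (3,5)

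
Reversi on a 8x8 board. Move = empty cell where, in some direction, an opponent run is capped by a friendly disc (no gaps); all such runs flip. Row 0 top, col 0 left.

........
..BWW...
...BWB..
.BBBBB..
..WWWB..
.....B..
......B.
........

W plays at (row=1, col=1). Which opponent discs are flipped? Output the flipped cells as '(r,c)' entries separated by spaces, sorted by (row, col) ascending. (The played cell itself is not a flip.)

Answer: (1,2)

Derivation:
Dir NW: first cell '.' (not opp) -> no flip
Dir N: first cell '.' (not opp) -> no flip
Dir NE: first cell '.' (not opp) -> no flip
Dir W: first cell '.' (not opp) -> no flip
Dir E: opp run (1,2) capped by W -> flip
Dir SW: first cell '.' (not opp) -> no flip
Dir S: first cell '.' (not opp) -> no flip
Dir SE: first cell '.' (not opp) -> no flip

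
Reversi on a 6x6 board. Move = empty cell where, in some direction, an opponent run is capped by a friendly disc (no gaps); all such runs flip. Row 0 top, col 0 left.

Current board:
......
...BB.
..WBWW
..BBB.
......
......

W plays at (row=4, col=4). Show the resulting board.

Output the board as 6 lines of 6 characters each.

Answer: ......
...BB.
..WBWW
..BWW.
....W.
......

Derivation:
Place W at (4,4); scan 8 dirs for brackets.
Dir NW: opp run (3,3) capped by W -> flip
Dir N: opp run (3,4) capped by W -> flip
Dir NE: first cell '.' (not opp) -> no flip
Dir W: first cell '.' (not opp) -> no flip
Dir E: first cell '.' (not opp) -> no flip
Dir SW: first cell '.' (not opp) -> no flip
Dir S: first cell '.' (not opp) -> no flip
Dir SE: first cell '.' (not opp) -> no flip
All flips: (3,3) (3,4)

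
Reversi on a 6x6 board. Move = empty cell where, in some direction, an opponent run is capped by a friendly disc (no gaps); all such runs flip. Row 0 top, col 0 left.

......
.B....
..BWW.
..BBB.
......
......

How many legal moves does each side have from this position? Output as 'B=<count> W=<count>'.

-- B to move --
(1,2): flips 1 -> legal
(1,3): flips 1 -> legal
(1,4): flips 2 -> legal
(1,5): flips 1 -> legal
(2,5): flips 2 -> legal
(3,5): no bracket -> illegal
B mobility = 5
-- W to move --
(0,0): no bracket -> illegal
(0,1): no bracket -> illegal
(0,2): no bracket -> illegal
(1,0): no bracket -> illegal
(1,2): no bracket -> illegal
(1,3): no bracket -> illegal
(2,0): no bracket -> illegal
(2,1): flips 1 -> legal
(2,5): no bracket -> illegal
(3,1): no bracket -> illegal
(3,5): no bracket -> illegal
(4,1): flips 1 -> legal
(4,2): flips 1 -> legal
(4,3): flips 1 -> legal
(4,4): flips 1 -> legal
(4,5): flips 1 -> legal
W mobility = 6

Answer: B=5 W=6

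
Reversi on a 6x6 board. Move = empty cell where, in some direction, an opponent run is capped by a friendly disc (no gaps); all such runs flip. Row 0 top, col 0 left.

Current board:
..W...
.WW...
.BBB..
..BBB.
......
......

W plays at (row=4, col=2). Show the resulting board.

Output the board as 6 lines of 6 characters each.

Answer: ..W...
.WW...
.BWB..
..WBB.
..W...
......

Derivation:
Place W at (4,2); scan 8 dirs for brackets.
Dir NW: first cell '.' (not opp) -> no flip
Dir N: opp run (3,2) (2,2) capped by W -> flip
Dir NE: opp run (3,3), next='.' -> no flip
Dir W: first cell '.' (not opp) -> no flip
Dir E: first cell '.' (not opp) -> no flip
Dir SW: first cell '.' (not opp) -> no flip
Dir S: first cell '.' (not opp) -> no flip
Dir SE: first cell '.' (not opp) -> no flip
All flips: (2,2) (3,2)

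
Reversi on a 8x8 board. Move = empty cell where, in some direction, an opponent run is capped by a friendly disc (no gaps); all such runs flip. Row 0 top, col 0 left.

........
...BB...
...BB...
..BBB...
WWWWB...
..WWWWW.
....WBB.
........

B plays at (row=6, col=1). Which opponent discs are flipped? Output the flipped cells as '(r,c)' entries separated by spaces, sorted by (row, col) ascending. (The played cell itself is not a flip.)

Dir NW: first cell '.' (not opp) -> no flip
Dir N: first cell '.' (not opp) -> no flip
Dir NE: opp run (5,2) (4,3) capped by B -> flip
Dir W: first cell '.' (not opp) -> no flip
Dir E: first cell '.' (not opp) -> no flip
Dir SW: first cell '.' (not opp) -> no flip
Dir S: first cell '.' (not opp) -> no flip
Dir SE: first cell '.' (not opp) -> no flip

Answer: (4,3) (5,2)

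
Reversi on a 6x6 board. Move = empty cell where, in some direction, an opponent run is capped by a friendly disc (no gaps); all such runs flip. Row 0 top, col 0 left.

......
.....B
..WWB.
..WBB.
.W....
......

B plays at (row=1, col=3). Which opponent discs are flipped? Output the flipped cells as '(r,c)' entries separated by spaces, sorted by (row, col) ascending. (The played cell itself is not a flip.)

Answer: (2,3)

Derivation:
Dir NW: first cell '.' (not opp) -> no flip
Dir N: first cell '.' (not opp) -> no flip
Dir NE: first cell '.' (not opp) -> no flip
Dir W: first cell '.' (not opp) -> no flip
Dir E: first cell '.' (not opp) -> no flip
Dir SW: opp run (2,2), next='.' -> no flip
Dir S: opp run (2,3) capped by B -> flip
Dir SE: first cell 'B' (not opp) -> no flip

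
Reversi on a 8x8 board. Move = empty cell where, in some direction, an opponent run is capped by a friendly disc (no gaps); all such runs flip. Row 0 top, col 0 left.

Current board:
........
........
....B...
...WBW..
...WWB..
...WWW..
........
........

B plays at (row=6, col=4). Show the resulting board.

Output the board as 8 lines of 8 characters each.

Place B at (6,4); scan 8 dirs for brackets.
Dir NW: opp run (5,3), next='.' -> no flip
Dir N: opp run (5,4) (4,4) capped by B -> flip
Dir NE: opp run (5,5), next='.' -> no flip
Dir W: first cell '.' (not opp) -> no flip
Dir E: first cell '.' (not opp) -> no flip
Dir SW: first cell '.' (not opp) -> no flip
Dir S: first cell '.' (not opp) -> no flip
Dir SE: first cell '.' (not opp) -> no flip
All flips: (4,4) (5,4)

Answer: ........
........
....B...
...WBW..
...WBB..
...WBW..
....B...
........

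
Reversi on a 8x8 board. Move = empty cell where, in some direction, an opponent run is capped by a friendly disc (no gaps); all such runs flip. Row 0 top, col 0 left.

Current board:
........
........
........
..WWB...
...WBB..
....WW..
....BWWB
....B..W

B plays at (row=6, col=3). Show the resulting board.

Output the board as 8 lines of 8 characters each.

Place B at (6,3); scan 8 dirs for brackets.
Dir NW: first cell '.' (not opp) -> no flip
Dir N: first cell '.' (not opp) -> no flip
Dir NE: opp run (5,4) capped by B -> flip
Dir W: first cell '.' (not opp) -> no flip
Dir E: first cell 'B' (not opp) -> no flip
Dir SW: first cell '.' (not opp) -> no flip
Dir S: first cell '.' (not opp) -> no flip
Dir SE: first cell 'B' (not opp) -> no flip
All flips: (5,4)

Answer: ........
........
........
..WWB...
...WBB..
....BW..
...BBWWB
....B..W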